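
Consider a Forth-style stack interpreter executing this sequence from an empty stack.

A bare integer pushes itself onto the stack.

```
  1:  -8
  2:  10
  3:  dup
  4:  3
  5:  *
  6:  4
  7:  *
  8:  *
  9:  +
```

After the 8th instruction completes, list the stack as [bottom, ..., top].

[-8, 1200]

-8  : -8
10  : -8 10
dup : -8 10 10
3   : -8 10 10 3
*   : -8 10 30
4   : -8 10 30 4
*   : -8 10 120
*   : -8 1200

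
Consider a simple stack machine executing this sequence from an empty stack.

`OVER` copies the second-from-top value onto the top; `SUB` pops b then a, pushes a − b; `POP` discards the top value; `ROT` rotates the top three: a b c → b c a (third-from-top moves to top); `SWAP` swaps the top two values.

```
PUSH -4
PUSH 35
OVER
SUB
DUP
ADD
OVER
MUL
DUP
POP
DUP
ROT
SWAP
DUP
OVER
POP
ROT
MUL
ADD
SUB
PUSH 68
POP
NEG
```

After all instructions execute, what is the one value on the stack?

1248

PUSH -4 -> [-4]
PUSH 35 -> [-4, 35]
OVER    -> [-4, 35, -4]
SUB     -> [-4, 39]
DUP     -> [-4, 39, 39]
ADD     -> [-4, 78]
OVER    -> [-4, 78, -4]
MUL     -> [-4, -312]
DUP     -> [-4, -312, -312]
POP     -> [-4, -312]
DUP     -> [-4, -312, -312]
ROT     -> [-312, -312, -4]
SWAP    -> [-312, -4, -312]
DUP     -> [-312, -4, -312, -312]
OVER    -> [-312, -4, -312, -312, -312]
POP     -> [-312, -4, -312, -312]
ROT     -> [-312, -312, -312, -4]
MUL     -> [-312, -312, 1248]
ADD     -> [-312, 936]
SUB     -> [-1248]
PUSH 68 -> [-1248, 68]
POP     -> [-1248]
NEG     -> [1248]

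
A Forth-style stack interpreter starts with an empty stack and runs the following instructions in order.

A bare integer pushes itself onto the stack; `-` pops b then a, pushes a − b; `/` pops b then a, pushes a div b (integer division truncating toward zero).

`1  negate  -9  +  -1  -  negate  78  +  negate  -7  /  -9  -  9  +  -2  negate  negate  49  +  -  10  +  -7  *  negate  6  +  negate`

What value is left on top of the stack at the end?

43

1      -> [1]
negate -> [-1]
-9     -> [-1, -9]
+      -> [-10]
-1     -> [-10, -1]
-      -> [-9]
negate -> [9]
78     -> [9, 78]
+      -> [87]
negate -> [-87]
-7     -> [-87, -7]
/      -> [12]
-9     -> [12, -9]
-      -> [21]
9      -> [21, 9]
+      -> [30]
-2     -> [30, -2]
negate -> [30, 2]
negate -> [30, -2]
49     -> [30, -2, 49]
+      -> [30, 47]
-      -> [-17]
10     -> [-17, 10]
+      -> [-7]
-7     -> [-7, -7]
*      -> [49]
negate -> [-49]
6      -> [-49, 6]
+      -> [-43]
negate -> [43]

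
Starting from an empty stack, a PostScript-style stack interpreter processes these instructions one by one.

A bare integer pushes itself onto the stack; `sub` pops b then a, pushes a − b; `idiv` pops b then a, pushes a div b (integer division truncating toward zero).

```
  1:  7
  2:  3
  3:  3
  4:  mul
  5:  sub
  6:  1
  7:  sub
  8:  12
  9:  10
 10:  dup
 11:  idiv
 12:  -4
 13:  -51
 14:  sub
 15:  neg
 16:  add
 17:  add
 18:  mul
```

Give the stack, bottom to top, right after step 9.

[-3, 12, 10]

7   -> [7]
3   -> [7, 3]
3   -> [7, 3, 3]
mul -> [7, 9]
sub -> [-2]
1   -> [-2, 1]
sub -> [-3]
12  -> [-3, 12]
10  -> [-3, 12, 10]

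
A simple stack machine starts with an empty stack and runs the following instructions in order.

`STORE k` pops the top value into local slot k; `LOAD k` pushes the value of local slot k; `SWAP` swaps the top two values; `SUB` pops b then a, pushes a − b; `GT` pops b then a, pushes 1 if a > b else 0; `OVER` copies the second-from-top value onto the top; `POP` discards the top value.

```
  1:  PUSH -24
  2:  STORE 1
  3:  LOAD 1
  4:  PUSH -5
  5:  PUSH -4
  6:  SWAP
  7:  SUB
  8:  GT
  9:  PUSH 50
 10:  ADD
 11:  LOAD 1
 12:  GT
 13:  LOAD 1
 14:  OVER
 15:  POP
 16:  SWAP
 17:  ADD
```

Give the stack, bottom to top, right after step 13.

PUSH -24  -24
STORE 1   (empty)
LOAD 1    -24
PUSH -5   -24 -5
PUSH -4   -24 -5 -4
SWAP      -24 -4 -5
SUB       -24 1
GT        0
PUSH 50   0 50
ADD       50
LOAD 1    50 -24
GT        1
LOAD 1    1 -24

[1, -24]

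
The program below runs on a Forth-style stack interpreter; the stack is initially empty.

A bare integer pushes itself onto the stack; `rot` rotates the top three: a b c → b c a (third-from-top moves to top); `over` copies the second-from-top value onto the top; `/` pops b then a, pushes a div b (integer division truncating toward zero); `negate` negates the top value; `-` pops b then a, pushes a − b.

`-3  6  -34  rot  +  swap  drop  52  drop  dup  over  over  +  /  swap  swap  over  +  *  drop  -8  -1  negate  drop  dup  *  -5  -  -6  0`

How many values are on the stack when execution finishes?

-3     → -3
6      → -3 6
-34    → -3 6 -34
rot    → 6 -34 -3
+      → 6 -37
swap   → -37 6
drop   → -37
52     → -37 52
drop   → -37
dup    → -37 -37
over   → -37 -37 -37
over   → -37 -37 -37 -37
+      → -37 -37 -74
/      → -37 0
swap   → 0 -37
swap   → -37 0
over   → -37 0 -37
+      → -37 -37
*      → 1369
drop   → (empty)
-8     → -8
-1     → -8 -1
negate → -8 1
drop   → -8
dup    → -8 -8
*      → 64
-5     → 64 -5
-      → 69
-6     → 69 -6
0      → 69 -6 0

3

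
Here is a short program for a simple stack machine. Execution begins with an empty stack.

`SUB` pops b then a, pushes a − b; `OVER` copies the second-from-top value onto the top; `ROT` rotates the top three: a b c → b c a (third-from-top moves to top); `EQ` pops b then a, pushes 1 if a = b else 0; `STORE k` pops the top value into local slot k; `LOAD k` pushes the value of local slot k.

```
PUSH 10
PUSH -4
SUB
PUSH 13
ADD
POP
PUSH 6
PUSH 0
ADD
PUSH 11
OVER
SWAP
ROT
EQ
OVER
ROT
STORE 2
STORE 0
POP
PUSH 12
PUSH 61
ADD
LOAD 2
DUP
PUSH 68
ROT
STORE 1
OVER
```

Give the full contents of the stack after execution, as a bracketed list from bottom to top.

PUSH 10 : 10
PUSH -4 : 10 -4
SUB     : 14
PUSH 13 : 14 13
ADD     : 27
POP     : (empty)
PUSH 6  : 6
PUSH 0  : 6 0
ADD     : 6
PUSH 11 : 6 11
OVER    : 6 11 6
SWAP    : 6 6 11
ROT     : 6 11 6
EQ      : 6 0
OVER    : 6 0 6
ROT     : 0 6 6
STORE 2 : 0 6
STORE 0 : 0
POP     : (empty)
PUSH 12 : 12
PUSH 61 : 12 61
ADD     : 73
LOAD 2  : 73 6
DUP     : 73 6 6
PUSH 68 : 73 6 6 68
ROT     : 73 6 68 6
STORE 1 : 73 6 68
OVER    : 73 6 68 6

[73, 6, 68, 6]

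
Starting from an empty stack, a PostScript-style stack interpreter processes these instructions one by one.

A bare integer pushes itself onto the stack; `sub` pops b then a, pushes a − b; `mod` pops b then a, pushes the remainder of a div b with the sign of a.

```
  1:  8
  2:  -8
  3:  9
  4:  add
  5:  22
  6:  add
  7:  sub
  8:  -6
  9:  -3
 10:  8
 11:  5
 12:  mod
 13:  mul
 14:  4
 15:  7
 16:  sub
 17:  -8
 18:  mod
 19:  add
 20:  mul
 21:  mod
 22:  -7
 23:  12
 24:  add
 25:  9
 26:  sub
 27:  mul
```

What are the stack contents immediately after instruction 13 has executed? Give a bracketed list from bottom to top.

[-15, -6, -9]

8   → [8]
-8  → [8, -8]
9   → [8, -8, 9]
add → [8, 1]
22  → [8, 1, 22]
add → [8, 23]
sub → [-15]
-6  → [-15, -6]
-3  → [-15, -6, -3]
8   → [-15, -6, -3, 8]
5   → [-15, -6, -3, 8, 5]
mod → [-15, -6, -3, 3]
mul → [-15, -6, -9]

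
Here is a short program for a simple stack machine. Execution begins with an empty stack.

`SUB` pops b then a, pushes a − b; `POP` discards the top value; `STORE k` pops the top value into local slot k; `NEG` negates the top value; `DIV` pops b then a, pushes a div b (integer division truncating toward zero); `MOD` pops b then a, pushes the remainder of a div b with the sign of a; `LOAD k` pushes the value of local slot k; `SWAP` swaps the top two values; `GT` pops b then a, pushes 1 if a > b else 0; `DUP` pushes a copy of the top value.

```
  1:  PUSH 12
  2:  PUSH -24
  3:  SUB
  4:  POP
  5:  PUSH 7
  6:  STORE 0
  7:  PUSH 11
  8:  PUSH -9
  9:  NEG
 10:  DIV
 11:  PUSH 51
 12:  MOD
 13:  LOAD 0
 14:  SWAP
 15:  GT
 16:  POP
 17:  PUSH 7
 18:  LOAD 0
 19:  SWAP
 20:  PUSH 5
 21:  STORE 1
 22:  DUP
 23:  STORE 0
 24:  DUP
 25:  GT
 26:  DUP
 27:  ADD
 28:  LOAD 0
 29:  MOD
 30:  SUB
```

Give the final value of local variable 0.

PUSH 12   [12]
PUSH -24  [12, -24]
SUB       [36]
POP       []
PUSH 7    [7]
STORE 0   []
PUSH 11   [11]
PUSH -9   [11, -9]
NEG       [11, 9]
DIV       [1]
PUSH 51   [1, 51]
MOD       [1]
LOAD 0    [1, 7]
SWAP      [7, 1]
GT        [1]
POP       []
PUSH 7    [7]
LOAD 0    [7, 7]
SWAP      [7, 7]
PUSH 5    [7, 7, 5]
STORE 1   [7, 7]
DUP       [7, 7, 7]
STORE 0   [7, 7]
DUP       [7, 7, 7]
GT        [7, 0]
DUP       [7, 0, 0]
ADD       [7, 0]
LOAD 0    [7, 0, 7]
MOD       [7, 0]
SUB       [7]

7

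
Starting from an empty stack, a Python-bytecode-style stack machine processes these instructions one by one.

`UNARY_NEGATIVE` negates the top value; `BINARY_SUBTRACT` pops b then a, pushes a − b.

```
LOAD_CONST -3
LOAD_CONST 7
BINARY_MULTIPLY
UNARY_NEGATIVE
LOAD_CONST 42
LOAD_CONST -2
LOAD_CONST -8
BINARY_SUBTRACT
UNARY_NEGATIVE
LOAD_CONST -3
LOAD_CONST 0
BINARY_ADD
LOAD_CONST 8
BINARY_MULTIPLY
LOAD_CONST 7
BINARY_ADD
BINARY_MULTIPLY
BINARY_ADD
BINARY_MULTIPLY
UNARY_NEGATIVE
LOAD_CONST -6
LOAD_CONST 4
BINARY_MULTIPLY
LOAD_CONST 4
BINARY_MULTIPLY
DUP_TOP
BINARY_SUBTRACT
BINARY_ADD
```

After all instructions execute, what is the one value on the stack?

LOAD_CONST -3    [-3]
LOAD_CONST 7     [-3, 7]
BINARY_MULTIPLY  [-21]
UNARY_NEGATIVE   [21]
LOAD_CONST 42    [21, 42]
LOAD_CONST -2    [21, 42, -2]
LOAD_CONST -8    [21, 42, -2, -8]
BINARY_SUBTRACT  [21, 42, 6]
UNARY_NEGATIVE   [21, 42, -6]
LOAD_CONST -3    [21, 42, -6, -3]
LOAD_CONST 0     [21, 42, -6, -3, 0]
BINARY_ADD       [21, 42, -6, -3]
LOAD_CONST 8     [21, 42, -6, -3, 8]
BINARY_MULTIPLY  [21, 42, -6, -24]
LOAD_CONST 7     [21, 42, -6, -24, 7]
BINARY_ADD       [21, 42, -6, -17]
BINARY_MULTIPLY  [21, 42, 102]
BINARY_ADD       [21, 144]
BINARY_MULTIPLY  [3024]
UNARY_NEGATIVE   [-3024]
LOAD_CONST -6    [-3024, -6]
LOAD_CONST 4     [-3024, -6, 4]
BINARY_MULTIPLY  [-3024, -24]
LOAD_CONST 4     [-3024, -24, 4]
BINARY_MULTIPLY  [-3024, -96]
DUP_TOP          [-3024, -96, -96]
BINARY_SUBTRACT  [-3024, 0]
BINARY_ADD       [-3024]

-3024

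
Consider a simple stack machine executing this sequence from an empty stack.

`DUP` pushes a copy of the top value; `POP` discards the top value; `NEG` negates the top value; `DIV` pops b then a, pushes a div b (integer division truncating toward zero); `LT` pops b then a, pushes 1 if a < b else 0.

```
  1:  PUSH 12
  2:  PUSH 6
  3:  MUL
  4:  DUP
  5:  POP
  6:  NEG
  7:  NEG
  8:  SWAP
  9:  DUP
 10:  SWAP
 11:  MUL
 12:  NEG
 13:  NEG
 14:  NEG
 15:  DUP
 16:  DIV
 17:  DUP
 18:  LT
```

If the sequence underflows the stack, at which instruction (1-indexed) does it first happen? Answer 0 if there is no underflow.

PUSH 12 -> [12]
PUSH 6  -> [12, 6]
MUL     -> [72]
DUP     -> [72, 72]
POP     -> [72]
NEG     -> [-72]
NEG     -> [72]
SWAP  — needs 2 operands, stack has 1 → underflow

8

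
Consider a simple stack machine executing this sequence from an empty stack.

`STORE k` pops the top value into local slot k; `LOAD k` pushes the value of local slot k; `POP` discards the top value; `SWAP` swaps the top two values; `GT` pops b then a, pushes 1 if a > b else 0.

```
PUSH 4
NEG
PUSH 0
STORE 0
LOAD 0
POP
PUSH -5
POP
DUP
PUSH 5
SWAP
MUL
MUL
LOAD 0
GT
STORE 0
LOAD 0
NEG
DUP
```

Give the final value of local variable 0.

PUSH 4   4
NEG      -4
PUSH 0   -4 0
STORE 0  -4
LOAD 0   -4 0
POP      -4
PUSH -5  -4 -5
POP      -4
DUP      -4 -4
PUSH 5   -4 -4 5
SWAP     -4 5 -4
MUL      -4 -20
MUL      80
LOAD 0   80 0
GT       1
STORE 0  (empty)
LOAD 0   1
NEG      -1
DUP      -1 -1

1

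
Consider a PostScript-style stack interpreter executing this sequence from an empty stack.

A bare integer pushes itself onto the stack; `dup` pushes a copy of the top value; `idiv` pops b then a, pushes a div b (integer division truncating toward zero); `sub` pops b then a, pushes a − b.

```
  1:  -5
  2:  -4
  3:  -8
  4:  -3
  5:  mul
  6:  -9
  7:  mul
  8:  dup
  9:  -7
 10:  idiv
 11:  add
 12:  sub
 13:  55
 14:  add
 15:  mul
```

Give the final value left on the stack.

-1185

-5   → -5
-4   → -5 -4
-8   → -5 -4 -8
-3   → -5 -4 -8 -3
mul  → -5 -4 24
-9   → -5 -4 24 -9
mul  → -5 -4 -216
dup  → -5 -4 -216 -216
-7   → -5 -4 -216 -216 -7
idiv → -5 -4 -216 30
add  → -5 -4 -186
sub  → -5 182
55   → -5 182 55
add  → -5 237
mul  → -1185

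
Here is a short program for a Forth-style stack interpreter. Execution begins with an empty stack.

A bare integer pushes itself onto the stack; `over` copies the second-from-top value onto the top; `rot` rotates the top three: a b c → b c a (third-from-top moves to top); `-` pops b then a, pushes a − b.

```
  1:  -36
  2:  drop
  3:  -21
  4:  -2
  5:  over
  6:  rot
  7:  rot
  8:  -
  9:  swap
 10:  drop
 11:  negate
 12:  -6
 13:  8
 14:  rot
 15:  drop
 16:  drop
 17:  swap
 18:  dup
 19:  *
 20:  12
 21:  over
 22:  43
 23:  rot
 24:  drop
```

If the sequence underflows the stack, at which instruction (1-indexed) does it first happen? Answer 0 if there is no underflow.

-36    : -36
drop   : (empty)
-21    : -21
-2     : -21 -2
over   : -21 -2 -21
rot    : -2 -21 -21
rot    : -21 -21 -2
-      : -21 -19
swap   : -19 -21
drop   : -19
negate : 19
-6     : 19 -6
8      : 19 -6 8
rot    : -6 8 19
drop   : -6 8
drop   : -6
swap  — needs 2 operands, stack has 1 → underflow

17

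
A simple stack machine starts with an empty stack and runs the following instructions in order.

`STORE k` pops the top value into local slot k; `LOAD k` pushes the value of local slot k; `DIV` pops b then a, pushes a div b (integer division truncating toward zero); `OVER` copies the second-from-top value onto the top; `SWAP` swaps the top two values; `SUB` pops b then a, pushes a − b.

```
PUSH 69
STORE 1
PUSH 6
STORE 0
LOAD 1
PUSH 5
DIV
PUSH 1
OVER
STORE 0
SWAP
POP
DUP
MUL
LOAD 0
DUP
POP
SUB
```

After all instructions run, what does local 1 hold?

69

PUSH 69 : [69]
STORE 1 : []
PUSH 6  : [6]
STORE 0 : []
LOAD 1  : [69]
PUSH 5  : [69, 5]
DIV     : [13]
PUSH 1  : [13, 1]
OVER    : [13, 1, 13]
STORE 0 : [13, 1]
SWAP    : [1, 13]
POP     : [1]
DUP     : [1, 1]
MUL     : [1]
LOAD 0  : [1, 13]
DUP     : [1, 13, 13]
POP     : [1, 13]
SUB     : [-12]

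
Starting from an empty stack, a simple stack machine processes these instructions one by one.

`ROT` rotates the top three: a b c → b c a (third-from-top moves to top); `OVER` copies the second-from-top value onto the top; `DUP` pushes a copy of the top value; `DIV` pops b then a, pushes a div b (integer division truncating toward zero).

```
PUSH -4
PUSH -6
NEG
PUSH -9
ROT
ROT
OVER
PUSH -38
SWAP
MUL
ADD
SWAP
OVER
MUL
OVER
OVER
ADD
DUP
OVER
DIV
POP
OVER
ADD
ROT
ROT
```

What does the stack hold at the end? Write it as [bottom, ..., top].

PUSH -4  : [-4]
PUSH -6  : [-4, -6]
NEG      : [-4, 6]
PUSH -9  : [-4, 6, -9]
ROT      : [6, -9, -4]
ROT      : [-9, -4, 6]
OVER     : [-9, -4, 6, -4]
PUSH -38 : [-9, -4, 6, -4, -38]
SWAP     : [-9, -4, 6, -38, -4]
MUL      : [-9, -4, 6, 152]
ADD      : [-9, -4, 158]
SWAP     : [-9, 158, -4]
OVER     : [-9, 158, -4, 158]
MUL      : [-9, 158, -632]
OVER     : [-9, 158, -632, 158]
OVER     : [-9, 158, -632, 158, -632]
ADD      : [-9, 158, -632, -474]
DUP      : [-9, 158, -632, -474, -474]
OVER     : [-9, 158, -632, -474, -474, -474]
DIV      : [-9, 158, -632, -474, 1]
POP      : [-9, 158, -632, -474]
OVER     : [-9, 158, -632, -474, -632]
ADD      : [-9, 158, -632, -1106]
ROT      : [-9, -632, -1106, 158]
ROT      : [-9, -1106, 158, -632]

[-9, -1106, 158, -632]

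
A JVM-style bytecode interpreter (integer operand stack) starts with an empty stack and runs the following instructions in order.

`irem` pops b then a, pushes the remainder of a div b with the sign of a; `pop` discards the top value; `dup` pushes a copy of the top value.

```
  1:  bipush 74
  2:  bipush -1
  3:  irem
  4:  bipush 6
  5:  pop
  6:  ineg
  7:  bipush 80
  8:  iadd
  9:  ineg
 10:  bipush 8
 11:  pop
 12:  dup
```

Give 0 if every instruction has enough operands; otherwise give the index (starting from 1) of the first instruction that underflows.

bipush 74 → [74]
bipush -1 → [74, -1]
irem      → [0]
bipush 6  → [0, 6]
pop       → [0]
ineg      → [0]
bipush 80 → [0, 80]
iadd      → [80]
ineg      → [-80]
bipush 8  → [-80, 8]
pop       → [-80]
dup       → [-80, -80]

0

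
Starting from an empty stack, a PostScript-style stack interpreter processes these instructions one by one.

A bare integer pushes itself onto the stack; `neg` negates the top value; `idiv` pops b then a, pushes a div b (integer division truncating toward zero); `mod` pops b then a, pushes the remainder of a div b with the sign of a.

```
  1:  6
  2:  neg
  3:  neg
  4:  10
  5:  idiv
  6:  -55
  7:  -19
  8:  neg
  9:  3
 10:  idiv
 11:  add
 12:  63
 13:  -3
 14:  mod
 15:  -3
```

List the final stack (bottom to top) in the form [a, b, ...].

6     6
neg   -6
neg   6
10    6 10
idiv  0
-55   0 -55
-19   0 -55 -19
neg   0 -55 19
3     0 -55 19 3
idiv  0 -55 6
add   0 -49
63    0 -49 63
-3    0 -49 63 -3
mod   0 -49 0
-3    0 -49 0 -3

[0, -49, 0, -3]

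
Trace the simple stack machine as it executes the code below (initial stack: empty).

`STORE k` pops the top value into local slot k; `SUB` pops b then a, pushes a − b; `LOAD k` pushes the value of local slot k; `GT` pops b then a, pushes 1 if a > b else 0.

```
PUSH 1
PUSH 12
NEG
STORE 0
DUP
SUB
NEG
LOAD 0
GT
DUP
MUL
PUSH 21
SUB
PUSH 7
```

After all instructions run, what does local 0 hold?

-12

PUSH 1   1
PUSH 12  1 12
NEG      1 -12
STORE 0  1
DUP      1 1
SUB      0
NEG      0
LOAD 0   0 -12
GT       1
DUP      1 1
MUL      1
PUSH 21  1 21
SUB      -20
PUSH 7   -20 7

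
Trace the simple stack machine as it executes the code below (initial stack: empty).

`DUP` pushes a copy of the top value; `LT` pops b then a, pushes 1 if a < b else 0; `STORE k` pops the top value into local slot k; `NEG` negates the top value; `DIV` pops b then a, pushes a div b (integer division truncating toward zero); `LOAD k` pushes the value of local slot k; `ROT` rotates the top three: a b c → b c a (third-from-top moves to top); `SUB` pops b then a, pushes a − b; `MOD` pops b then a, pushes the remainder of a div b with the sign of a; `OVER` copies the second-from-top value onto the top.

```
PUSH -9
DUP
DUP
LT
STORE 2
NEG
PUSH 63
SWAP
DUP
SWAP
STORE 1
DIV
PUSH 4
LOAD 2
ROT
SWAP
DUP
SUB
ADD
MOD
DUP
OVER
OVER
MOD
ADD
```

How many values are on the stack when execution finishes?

PUSH -9 : -9
DUP     : -9 -9
DUP     : -9 -9 -9
LT      : -9 0
STORE 2 : -9
NEG     : 9
PUSH 63 : 9 63
SWAP    : 63 9
DUP     : 63 9 9
SWAP    : 63 9 9
STORE 1 : 63 9
DIV     : 7
PUSH 4  : 7 4
LOAD 2  : 7 4 0
ROT     : 4 0 7
SWAP    : 4 7 0
DUP     : 4 7 0 0
SUB     : 4 7 0
ADD     : 4 7
MOD     : 4
DUP     : 4 4
OVER    : 4 4 4
OVER    : 4 4 4 4
MOD     : 4 4 0
ADD     : 4 4

2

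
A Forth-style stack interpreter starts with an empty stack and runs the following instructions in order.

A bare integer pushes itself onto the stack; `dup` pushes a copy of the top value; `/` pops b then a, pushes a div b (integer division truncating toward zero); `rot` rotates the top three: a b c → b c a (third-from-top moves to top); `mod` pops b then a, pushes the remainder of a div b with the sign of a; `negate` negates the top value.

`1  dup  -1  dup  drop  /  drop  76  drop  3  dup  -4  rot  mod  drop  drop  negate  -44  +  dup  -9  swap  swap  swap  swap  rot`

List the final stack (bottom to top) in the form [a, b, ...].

1      → [1]
dup    → [1, 1]
-1     → [1, 1, -1]
dup    → [1, 1, -1, -1]
drop   → [1, 1, -1]
/      → [1, -1]
drop   → [1]
76     → [1, 76]
drop   → [1]
3      → [1, 3]
dup    → [1, 3, 3]
-4     → [1, 3, 3, -4]
rot    → [1, 3, -4, 3]
mod    → [1, 3, -1]
drop   → [1, 3]
drop   → [1]
negate → [-1]
-44    → [-1, -44]
+      → [-45]
dup    → [-45, -45]
-9     → [-45, -45, -9]
swap   → [-45, -9, -45]
swap   → [-45, -45, -9]
swap   → [-45, -9, -45]
swap   → [-45, -45, -9]
rot    → [-45, -9, -45]

[-45, -9, -45]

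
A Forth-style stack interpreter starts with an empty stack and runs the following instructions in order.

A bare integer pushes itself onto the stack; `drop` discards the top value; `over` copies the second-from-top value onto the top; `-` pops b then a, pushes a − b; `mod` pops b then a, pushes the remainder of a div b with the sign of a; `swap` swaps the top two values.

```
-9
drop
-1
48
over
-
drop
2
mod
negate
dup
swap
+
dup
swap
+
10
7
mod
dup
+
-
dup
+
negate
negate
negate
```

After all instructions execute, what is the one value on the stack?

4

-9      [-9]
drop    []
-1      [-1]
48      [-1, 48]
over    [-1, 48, -1]
-       [-1, 49]
drop    [-1]
2       [-1, 2]
mod     [-1]
negate  [1]
dup     [1, 1]
swap    [1, 1]
+       [2]
dup     [2, 2]
swap    [2, 2]
+       [4]
10      [4, 10]
7       [4, 10, 7]
mod     [4, 3]
dup     [4, 3, 3]
+       [4, 6]
-       [-2]
dup     [-2, -2]
+       [-4]
negate  [4]
negate  [-4]
negate  [4]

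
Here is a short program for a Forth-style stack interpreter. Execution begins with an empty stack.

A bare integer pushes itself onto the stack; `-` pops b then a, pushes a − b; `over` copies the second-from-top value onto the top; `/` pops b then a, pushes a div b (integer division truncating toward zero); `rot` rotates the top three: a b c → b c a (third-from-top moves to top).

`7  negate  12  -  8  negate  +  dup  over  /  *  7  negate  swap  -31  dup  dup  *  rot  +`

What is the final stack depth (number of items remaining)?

3

7       7
negate  -7
12      -7 12
-       -19
8       -19 8
negate  -19 -8
+       -27
dup     -27 -27
over    -27 -27 -27
/       -27 1
*       -27
7       -27 7
negate  -27 -7
swap    -7 -27
-31     -7 -27 -31
dup     -7 -27 -31 -31
dup     -7 -27 -31 -31 -31
*       -7 -27 -31 961
rot     -7 -31 961 -27
+       -7 -31 934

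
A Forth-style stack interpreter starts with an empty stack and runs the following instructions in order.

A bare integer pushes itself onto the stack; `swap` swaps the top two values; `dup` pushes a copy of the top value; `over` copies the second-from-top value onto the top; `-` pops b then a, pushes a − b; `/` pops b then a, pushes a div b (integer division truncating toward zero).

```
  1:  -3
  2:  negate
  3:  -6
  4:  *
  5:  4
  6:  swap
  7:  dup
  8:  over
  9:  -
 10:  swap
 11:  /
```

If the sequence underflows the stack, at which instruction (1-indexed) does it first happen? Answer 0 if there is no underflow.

-3     : [-3]
negate : [3]
-6     : [3, -6]
*      : [-18]
4      : [-18, 4]
swap   : [4, -18]
dup    : [4, -18, -18]
over   : [4, -18, -18, -18]
-      : [4, -18, 0]
swap   : [4, 0, -18]
/      : [4, 0]

0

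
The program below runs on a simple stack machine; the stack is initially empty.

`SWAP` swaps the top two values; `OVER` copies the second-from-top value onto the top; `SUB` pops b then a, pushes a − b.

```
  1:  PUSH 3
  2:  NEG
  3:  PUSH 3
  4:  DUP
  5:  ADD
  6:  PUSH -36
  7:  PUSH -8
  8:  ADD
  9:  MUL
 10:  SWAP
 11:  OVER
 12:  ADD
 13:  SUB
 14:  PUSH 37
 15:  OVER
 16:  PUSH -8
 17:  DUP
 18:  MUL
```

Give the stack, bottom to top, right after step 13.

[3]

PUSH 3   : 3
NEG      : -3
PUSH 3   : -3 3
DUP      : -3 3 3
ADD      : -3 6
PUSH -36 : -3 6 -36
PUSH -8  : -3 6 -36 -8
ADD      : -3 6 -44
MUL      : -3 -264
SWAP     : -264 -3
OVER     : -264 -3 -264
ADD      : -264 -267
SUB      : 3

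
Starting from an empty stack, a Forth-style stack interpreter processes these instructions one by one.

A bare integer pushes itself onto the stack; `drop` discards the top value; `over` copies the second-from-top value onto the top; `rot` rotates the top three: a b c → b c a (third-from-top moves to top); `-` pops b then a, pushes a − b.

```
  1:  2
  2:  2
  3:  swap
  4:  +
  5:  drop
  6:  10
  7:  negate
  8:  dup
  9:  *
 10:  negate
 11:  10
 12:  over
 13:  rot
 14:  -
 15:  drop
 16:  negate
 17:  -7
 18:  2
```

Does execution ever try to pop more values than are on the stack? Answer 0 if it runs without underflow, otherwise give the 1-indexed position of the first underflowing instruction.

0

2       2
2       2 2
swap    2 2
+       4
drop    (empty)
10      10
negate  -10
dup     -10 -10
*       100
negate  -100
10      -100 10
over    -100 10 -100
rot     10 -100 -100
-       10 0
drop    10
negate  -10
-7      -10 -7
2       -10 -7 2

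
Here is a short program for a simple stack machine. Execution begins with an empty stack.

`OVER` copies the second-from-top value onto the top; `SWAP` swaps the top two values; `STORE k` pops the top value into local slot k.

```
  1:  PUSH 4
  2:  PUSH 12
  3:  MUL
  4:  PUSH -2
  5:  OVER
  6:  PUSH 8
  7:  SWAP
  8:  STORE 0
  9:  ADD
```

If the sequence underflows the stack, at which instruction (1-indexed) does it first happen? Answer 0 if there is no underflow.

PUSH 4  → 4
PUSH 12 → 4 12
MUL     → 48
PUSH -2 → 48 -2
OVER    → 48 -2 48
PUSH 8  → 48 -2 48 8
SWAP    → 48 -2 8 48
STORE 0 → 48 -2 8
ADD     → 48 6

0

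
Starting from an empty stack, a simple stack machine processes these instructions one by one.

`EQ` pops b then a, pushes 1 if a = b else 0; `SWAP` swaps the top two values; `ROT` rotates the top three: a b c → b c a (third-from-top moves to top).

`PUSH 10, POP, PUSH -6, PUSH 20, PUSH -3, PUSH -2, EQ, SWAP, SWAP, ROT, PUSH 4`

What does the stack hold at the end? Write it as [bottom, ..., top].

PUSH 10  10
POP      (empty)
PUSH -6  -6
PUSH 20  -6 20
PUSH -3  -6 20 -3
PUSH -2  -6 20 -3 -2
EQ       -6 20 0
SWAP     -6 0 20
SWAP     -6 20 0
ROT      20 0 -6
PUSH 4   20 0 -6 4

[20, 0, -6, 4]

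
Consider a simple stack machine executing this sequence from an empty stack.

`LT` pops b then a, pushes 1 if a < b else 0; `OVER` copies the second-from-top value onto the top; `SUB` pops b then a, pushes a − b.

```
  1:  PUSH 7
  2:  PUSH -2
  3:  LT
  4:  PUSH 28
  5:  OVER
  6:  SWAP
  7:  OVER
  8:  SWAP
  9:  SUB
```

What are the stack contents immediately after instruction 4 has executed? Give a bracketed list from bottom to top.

[0, 28]

PUSH 7  -> [7]
PUSH -2 -> [7, -2]
LT      -> [0]
PUSH 28 -> [0, 28]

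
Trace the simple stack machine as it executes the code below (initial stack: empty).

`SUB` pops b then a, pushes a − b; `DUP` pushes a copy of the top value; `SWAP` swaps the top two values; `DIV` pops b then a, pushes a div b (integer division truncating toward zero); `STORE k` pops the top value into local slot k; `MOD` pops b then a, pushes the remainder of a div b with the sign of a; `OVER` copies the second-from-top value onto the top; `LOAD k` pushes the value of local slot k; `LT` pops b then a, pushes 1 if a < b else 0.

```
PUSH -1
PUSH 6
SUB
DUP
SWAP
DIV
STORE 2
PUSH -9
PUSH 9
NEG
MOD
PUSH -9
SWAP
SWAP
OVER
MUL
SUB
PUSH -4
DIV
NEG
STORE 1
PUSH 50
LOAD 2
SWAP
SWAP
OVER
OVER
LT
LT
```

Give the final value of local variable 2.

1

PUSH -1 -> [-1]
PUSH 6  -> [-1, 6]
SUB     -> [-7]
DUP     -> [-7, -7]
SWAP    -> [-7, -7]
DIV     -> [1]
STORE 2 -> []
PUSH -9 -> [-9]
PUSH 9  -> [-9, 9]
NEG     -> [-9, -9]
MOD     -> [0]
PUSH -9 -> [0, -9]
SWAP    -> [-9, 0]
SWAP    -> [0, -9]
OVER    -> [0, -9, 0]
MUL     -> [0, 0]
SUB     -> [0]
PUSH -4 -> [0, -4]
DIV     -> [0]
NEG     -> [0]
STORE 1 -> []
PUSH 50 -> [50]
LOAD 2  -> [50, 1]
SWAP    -> [1, 50]
SWAP    -> [50, 1]
OVER    -> [50, 1, 50]
OVER    -> [50, 1, 50, 1]
LT      -> [50, 1, 0]
LT      -> [50, 0]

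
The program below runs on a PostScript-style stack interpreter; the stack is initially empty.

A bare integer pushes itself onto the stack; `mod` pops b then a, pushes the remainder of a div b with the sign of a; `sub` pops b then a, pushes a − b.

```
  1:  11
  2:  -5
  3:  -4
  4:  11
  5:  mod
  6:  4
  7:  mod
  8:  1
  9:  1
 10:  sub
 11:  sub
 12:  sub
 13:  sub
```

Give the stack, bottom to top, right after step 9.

[11, -5, 0, 1, 1]

11  → 11
-5  → 11 -5
-4  → 11 -5 -4
11  → 11 -5 -4 11
mod → 11 -5 -4
4   → 11 -5 -4 4
mod → 11 -5 0
1   → 11 -5 0 1
1   → 11 -5 0 1 1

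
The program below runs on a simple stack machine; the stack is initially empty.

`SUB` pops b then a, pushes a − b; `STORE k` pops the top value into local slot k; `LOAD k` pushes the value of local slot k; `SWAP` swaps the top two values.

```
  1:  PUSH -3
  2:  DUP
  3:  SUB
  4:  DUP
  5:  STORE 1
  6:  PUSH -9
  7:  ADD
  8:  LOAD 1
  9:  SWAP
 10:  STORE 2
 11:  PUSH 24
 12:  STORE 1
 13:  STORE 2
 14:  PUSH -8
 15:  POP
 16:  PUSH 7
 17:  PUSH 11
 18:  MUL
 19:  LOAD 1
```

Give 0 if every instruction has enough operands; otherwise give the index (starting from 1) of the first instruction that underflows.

0

PUSH -3  -3
DUP      -3 -3
SUB      0
DUP      0 0
STORE 1  0
PUSH -9  0 -9
ADD      -9
LOAD 1   -9 0
SWAP     0 -9
STORE 2  0
PUSH 24  0 24
STORE 1  0
STORE 2  (empty)
PUSH -8  -8
POP      (empty)
PUSH 7   7
PUSH 11  7 11
MUL      77
LOAD 1   77 24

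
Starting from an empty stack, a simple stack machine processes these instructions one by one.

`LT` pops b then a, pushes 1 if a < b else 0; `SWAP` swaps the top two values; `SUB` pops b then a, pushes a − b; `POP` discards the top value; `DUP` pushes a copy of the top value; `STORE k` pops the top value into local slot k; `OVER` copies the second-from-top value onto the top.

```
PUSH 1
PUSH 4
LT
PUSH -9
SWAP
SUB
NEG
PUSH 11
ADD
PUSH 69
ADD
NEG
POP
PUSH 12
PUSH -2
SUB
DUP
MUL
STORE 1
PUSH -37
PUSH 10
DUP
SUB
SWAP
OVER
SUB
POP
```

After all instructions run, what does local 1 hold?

196

PUSH 1   → [1]
PUSH 4   → [1, 4]
LT       → [1]
PUSH -9  → [1, -9]
SWAP     → [-9, 1]
SUB      → [-10]
NEG      → [10]
PUSH 11  → [10, 11]
ADD      → [21]
PUSH 69  → [21, 69]
ADD      → [90]
NEG      → [-90]
POP      → []
PUSH 12  → [12]
PUSH -2  → [12, -2]
SUB      → [14]
DUP      → [14, 14]
MUL      → [196]
STORE 1  → []
PUSH -37 → [-37]
PUSH 10  → [-37, 10]
DUP      → [-37, 10, 10]
SUB      → [-37, 0]
SWAP     → [0, -37]
OVER     → [0, -37, 0]
SUB      → [0, -37]
POP      → [0]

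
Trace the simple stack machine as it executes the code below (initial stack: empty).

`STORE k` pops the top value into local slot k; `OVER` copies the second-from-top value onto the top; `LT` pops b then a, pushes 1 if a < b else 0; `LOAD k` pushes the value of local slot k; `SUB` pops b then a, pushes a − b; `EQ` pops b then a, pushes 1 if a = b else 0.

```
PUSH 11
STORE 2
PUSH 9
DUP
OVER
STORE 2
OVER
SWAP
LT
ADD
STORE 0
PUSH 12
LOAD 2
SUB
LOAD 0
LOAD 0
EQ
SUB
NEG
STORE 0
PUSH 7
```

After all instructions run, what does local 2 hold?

9

PUSH 11 -> 11
STORE 2 -> (empty)
PUSH 9  -> 9
DUP     -> 9 9
OVER    -> 9 9 9
STORE 2 -> 9 9
OVER    -> 9 9 9
SWAP    -> 9 9 9
LT      -> 9 0
ADD     -> 9
STORE 0 -> (empty)
PUSH 12 -> 12
LOAD 2  -> 12 9
SUB     -> 3
LOAD 0  -> 3 9
LOAD 0  -> 3 9 9
EQ      -> 3 1
SUB     -> 2
NEG     -> -2
STORE 0 -> (empty)
PUSH 7  -> 7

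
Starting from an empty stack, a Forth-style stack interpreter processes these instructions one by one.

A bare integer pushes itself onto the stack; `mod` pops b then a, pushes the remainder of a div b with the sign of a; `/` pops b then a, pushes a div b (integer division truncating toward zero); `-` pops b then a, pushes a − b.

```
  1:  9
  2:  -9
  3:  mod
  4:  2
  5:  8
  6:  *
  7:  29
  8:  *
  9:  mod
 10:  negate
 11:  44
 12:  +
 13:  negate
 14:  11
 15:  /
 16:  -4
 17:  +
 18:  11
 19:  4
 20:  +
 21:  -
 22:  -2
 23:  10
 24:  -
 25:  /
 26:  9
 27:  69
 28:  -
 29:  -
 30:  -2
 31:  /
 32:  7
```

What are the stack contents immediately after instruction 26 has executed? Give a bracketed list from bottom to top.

[1, 9]

9      -> 9
-9     -> 9 -9
mod    -> 0
2      -> 0 2
8      -> 0 2 8
*      -> 0 16
29     -> 0 16 29
*      -> 0 464
mod    -> 0
negate -> 0
44     -> 0 44
+      -> 44
negate -> -44
11     -> -44 11
/      -> -4
-4     -> -4 -4
+      -> -8
11     -> -8 11
4      -> -8 11 4
+      -> -8 15
-      -> -23
-2     -> -23 -2
10     -> -23 -2 10
-      -> -23 -12
/      -> 1
9      -> 1 9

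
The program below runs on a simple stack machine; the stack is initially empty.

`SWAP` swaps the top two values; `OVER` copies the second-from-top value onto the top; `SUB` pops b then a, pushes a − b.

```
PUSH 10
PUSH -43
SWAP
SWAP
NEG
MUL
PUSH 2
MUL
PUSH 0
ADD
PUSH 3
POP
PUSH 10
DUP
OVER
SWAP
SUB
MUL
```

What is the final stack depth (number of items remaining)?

PUSH 10  : [10]
PUSH -43 : [10, -43]
SWAP     : [-43, 10]
SWAP     : [10, -43]
NEG      : [10, 43]
MUL      : [430]
PUSH 2   : [430, 2]
MUL      : [860]
PUSH 0   : [860, 0]
ADD      : [860]
PUSH 3   : [860, 3]
POP      : [860]
PUSH 10  : [860, 10]
DUP      : [860, 10, 10]
OVER     : [860, 10, 10, 10]
SWAP     : [860, 10, 10, 10]
SUB      : [860, 10, 0]
MUL      : [860, 0]

2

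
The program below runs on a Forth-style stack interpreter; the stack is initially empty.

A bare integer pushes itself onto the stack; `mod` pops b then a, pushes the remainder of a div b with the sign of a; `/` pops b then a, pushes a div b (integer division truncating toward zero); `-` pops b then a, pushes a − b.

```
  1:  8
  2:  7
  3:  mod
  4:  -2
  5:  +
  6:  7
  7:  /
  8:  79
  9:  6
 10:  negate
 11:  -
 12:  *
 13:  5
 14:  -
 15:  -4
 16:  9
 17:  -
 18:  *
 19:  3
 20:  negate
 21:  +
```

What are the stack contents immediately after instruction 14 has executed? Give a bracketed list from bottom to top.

8      → [8]
7      → [8, 7]
mod    → [1]
-2     → [1, -2]
+      → [-1]
7      → [-1, 7]
/      → [0]
79     → [0, 79]
6      → [0, 79, 6]
negate → [0, 79, -6]
-      → [0, 85]
*      → [0]
5      → [0, 5]
-      → [-5]

[-5]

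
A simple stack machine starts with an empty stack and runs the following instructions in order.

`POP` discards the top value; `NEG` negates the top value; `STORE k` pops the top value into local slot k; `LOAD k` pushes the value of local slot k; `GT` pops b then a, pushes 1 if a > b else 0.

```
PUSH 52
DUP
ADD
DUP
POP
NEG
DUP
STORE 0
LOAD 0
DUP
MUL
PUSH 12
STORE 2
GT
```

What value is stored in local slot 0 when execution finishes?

-104

PUSH 52  52
DUP      52 52
ADD      104
DUP      104 104
POP      104
NEG      -104
DUP      -104 -104
STORE 0  -104
LOAD 0   -104 -104
DUP      -104 -104 -104
MUL      -104 10816
PUSH 12  -104 10816 12
STORE 2  -104 10816
GT       0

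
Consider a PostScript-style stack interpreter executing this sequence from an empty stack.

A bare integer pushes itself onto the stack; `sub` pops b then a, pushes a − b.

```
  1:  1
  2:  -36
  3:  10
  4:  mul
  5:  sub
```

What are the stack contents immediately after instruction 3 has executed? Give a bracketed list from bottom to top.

[1, -36, 10]

1    [1]
-36  [1, -36]
10   [1, -36, 10]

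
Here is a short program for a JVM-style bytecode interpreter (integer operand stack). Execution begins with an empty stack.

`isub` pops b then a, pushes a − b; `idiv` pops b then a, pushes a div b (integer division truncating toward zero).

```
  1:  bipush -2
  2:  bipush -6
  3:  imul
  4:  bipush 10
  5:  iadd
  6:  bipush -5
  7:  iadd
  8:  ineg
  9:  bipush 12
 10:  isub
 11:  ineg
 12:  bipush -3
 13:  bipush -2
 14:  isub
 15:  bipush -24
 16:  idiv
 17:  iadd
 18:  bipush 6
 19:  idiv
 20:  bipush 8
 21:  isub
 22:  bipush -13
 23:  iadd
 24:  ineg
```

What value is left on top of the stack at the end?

bipush -2  → [-2]
bipush -6  → [-2, -6]
imul       → [12]
bipush 10  → [12, 10]
iadd       → [22]
bipush -5  → [22, -5]
iadd       → [17]
ineg       → [-17]
bipush 12  → [-17, 12]
isub       → [-29]
ineg       → [29]
bipush -3  → [29, -3]
bipush -2  → [29, -3, -2]
isub       → [29, -1]
bipush -24 → [29, -1, -24]
idiv       → [29, 0]
iadd       → [29]
bipush 6   → [29, 6]
idiv       → [4]
bipush 8   → [4, 8]
isub       → [-4]
bipush -13 → [-4, -13]
iadd       → [-17]
ineg       → [17]

17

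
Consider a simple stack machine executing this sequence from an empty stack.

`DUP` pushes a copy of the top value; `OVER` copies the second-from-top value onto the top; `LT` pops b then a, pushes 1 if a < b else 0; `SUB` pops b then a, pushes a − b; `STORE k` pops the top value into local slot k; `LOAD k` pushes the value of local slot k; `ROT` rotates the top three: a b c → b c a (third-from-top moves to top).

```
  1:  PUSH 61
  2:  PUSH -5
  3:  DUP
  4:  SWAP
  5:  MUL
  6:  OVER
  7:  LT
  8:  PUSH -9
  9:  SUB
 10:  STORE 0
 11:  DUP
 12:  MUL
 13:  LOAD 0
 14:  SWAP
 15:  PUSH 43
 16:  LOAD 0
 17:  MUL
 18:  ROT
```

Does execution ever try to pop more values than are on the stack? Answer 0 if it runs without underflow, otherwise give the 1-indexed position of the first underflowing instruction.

PUSH 61 → 61
PUSH -5 → 61 -5
DUP     → 61 -5 -5
SWAP    → 61 -5 -5
MUL     → 61 25
OVER    → 61 25 61
LT      → 61 1
PUSH -9 → 61 1 -9
SUB     → 61 10
STORE 0 → 61
DUP     → 61 61
MUL     → 3721
LOAD 0  → 3721 10
SWAP    → 10 3721
PUSH 43 → 10 3721 43
LOAD 0  → 10 3721 43 10
MUL     → 10 3721 430
ROT     → 3721 430 10

0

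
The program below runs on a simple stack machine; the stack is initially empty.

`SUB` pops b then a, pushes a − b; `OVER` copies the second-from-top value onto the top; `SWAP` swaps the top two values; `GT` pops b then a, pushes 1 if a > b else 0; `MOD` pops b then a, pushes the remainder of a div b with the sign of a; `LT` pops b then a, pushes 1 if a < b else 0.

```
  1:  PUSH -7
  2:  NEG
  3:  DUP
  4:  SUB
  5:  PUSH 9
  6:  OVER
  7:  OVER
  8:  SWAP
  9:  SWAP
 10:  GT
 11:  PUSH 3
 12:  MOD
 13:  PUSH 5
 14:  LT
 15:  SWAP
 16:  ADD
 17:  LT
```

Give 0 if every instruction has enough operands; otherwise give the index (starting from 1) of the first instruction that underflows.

0

PUSH -7 -> -7
NEG     -> 7
DUP     -> 7 7
SUB     -> 0
PUSH 9  -> 0 9
OVER    -> 0 9 0
OVER    -> 0 9 0 9
SWAP    -> 0 9 9 0
SWAP    -> 0 9 0 9
GT      -> 0 9 0
PUSH 3  -> 0 9 0 3
MOD     -> 0 9 0
PUSH 5  -> 0 9 0 5
LT      -> 0 9 1
SWAP    -> 0 1 9
ADD     -> 0 10
LT      -> 1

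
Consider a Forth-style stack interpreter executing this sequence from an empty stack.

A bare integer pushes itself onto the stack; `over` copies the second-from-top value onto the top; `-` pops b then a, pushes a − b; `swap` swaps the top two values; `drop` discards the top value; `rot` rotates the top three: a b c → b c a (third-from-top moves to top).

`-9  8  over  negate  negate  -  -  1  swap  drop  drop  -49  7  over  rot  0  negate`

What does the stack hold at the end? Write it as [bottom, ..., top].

[7, -49, -49, 0]

-9     -> [-9]
8      -> [-9, 8]
over   -> [-9, 8, -9]
negate -> [-9, 8, 9]
negate -> [-9, 8, -9]
-      -> [-9, 17]
-      -> [-26]
1      -> [-26, 1]
swap   -> [1, -26]
drop   -> [1]
drop   -> []
-49    -> [-49]
7      -> [-49, 7]
over   -> [-49, 7, -49]
rot    -> [7, -49, -49]
0      -> [7, -49, -49, 0]
negate -> [7, -49, -49, 0]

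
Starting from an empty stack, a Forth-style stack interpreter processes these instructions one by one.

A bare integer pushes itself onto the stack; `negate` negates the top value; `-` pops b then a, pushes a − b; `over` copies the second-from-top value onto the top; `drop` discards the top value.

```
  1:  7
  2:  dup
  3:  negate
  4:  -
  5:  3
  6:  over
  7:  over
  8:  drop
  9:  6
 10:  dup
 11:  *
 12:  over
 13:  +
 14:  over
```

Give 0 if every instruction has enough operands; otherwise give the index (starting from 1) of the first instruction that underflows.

0

7      : [7]
dup    : [7, 7]
negate : [7, -7]
-      : [14]
3      : [14, 3]
over   : [14, 3, 14]
over   : [14, 3, 14, 3]
drop   : [14, 3, 14]
6      : [14, 3, 14, 6]
dup    : [14, 3, 14, 6, 6]
*      : [14, 3, 14, 36]
over   : [14, 3, 14, 36, 14]
+      : [14, 3, 14, 50]
over   : [14, 3, 14, 50, 14]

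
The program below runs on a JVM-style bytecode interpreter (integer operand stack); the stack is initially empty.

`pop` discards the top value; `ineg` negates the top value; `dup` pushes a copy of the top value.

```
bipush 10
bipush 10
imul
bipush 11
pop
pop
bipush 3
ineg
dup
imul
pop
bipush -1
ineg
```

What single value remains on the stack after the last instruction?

1

bipush 10 : 10
bipush 10 : 10 10
imul      : 100
bipush 11 : 100 11
pop       : 100
pop       : (empty)
bipush 3  : 3
ineg      : -3
dup       : -3 -3
imul      : 9
pop       : (empty)
bipush -1 : -1
ineg      : 1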